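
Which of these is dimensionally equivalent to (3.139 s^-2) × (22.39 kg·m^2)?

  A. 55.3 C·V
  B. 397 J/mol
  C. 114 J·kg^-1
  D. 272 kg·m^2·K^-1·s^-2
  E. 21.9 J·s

A.

Reference: [s⁻²] · [kg·m²] = kg·m²·s⁻².
Each option:
  A. C·V = s·A·J·C⁻¹ = kg·m²·s⁻²  ← same
  B. J·mol⁻¹ = N·m·mol⁻¹ = kg·m²·s⁻²·mol⁻¹
  C. J·kg⁻¹ = N·m·kg⁻¹ = m²·s⁻²
  D. kg·m²·s⁻²·K⁻¹
  E. J·s = N·m·s = kg·m²·s⁻¹
Only A. matches kg·m²·s⁻².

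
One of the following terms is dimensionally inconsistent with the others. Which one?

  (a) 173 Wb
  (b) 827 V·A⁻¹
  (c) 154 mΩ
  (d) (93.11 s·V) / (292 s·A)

Dimensions:
  (a) Wb = V·s = kg·m²·s⁻²·A⁻¹
  (b) V·A⁻¹ = J·C⁻¹·A⁻¹ = kg·m²·s⁻³·A⁻²
  (c) Ω = V·A⁻¹ = kg·m²·s⁻³·A⁻²
  (d) [kg·m²·s⁻²·A⁻¹] / [s·A] = kg·m²·s⁻³·A⁻²
All reduce to kg·m²·s⁻³·A⁻² except (a), which is kg·m²·s⁻²·A⁻¹.

(a)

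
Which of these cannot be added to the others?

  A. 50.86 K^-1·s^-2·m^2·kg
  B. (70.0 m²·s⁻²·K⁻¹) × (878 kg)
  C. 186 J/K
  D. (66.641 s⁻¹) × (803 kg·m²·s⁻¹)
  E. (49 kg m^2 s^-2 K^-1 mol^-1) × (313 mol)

Dimensions:
  A. kg·m²·s⁻²·K⁻¹
  B. [m²·s⁻²·K⁻¹] · [kg] = kg·m²·s⁻²·K⁻¹
  C. J·K⁻¹ = N·m·K⁻¹ = kg·m²·s⁻²·K⁻¹
  D. [s⁻¹] · [kg·m²·s⁻¹] = kg·m²·s⁻²
  E. [kg·m²·s⁻²·K⁻¹·mol⁻¹] · [mol] = kg·m²·s⁻²·K⁻¹
All reduce to kg·m²·s⁻²·K⁻¹ except D., which is kg·m²·s⁻².

D.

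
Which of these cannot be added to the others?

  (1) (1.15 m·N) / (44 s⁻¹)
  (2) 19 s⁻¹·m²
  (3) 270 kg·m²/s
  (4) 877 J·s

In SI base units:
  (1) [kg·m²·s⁻²] / [s⁻¹] = kg·m²·s⁻¹
  (2) m²·s⁻¹
  (3) kg·m²·s⁻¹
  (4) J·s = N·m·s = kg·m²·s⁻¹
All reduce to kg·m²·s⁻¹ except (2), which is m²·s⁻¹.

(2)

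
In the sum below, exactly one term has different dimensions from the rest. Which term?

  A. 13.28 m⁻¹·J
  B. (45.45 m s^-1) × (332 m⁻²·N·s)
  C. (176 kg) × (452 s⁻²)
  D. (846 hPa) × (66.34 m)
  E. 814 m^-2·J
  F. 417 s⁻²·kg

A.

Expand each in SI base units:
  A. J·m⁻¹ = N·m·m⁻¹ = kg·m·s⁻²
  B. [m·s⁻¹] · [kg·m⁻¹·s⁻¹] = kg·s⁻²
  C. [kg] · [s⁻²] = kg·s⁻²
  D. [kg·m⁻¹·s⁻²] · [m] = kg·s⁻²
  E. J·m⁻² = N·m·m⁻² = kg·s⁻²
  F. kg·s⁻²
All reduce to kg·s⁻² except A., which is kg·m·s⁻².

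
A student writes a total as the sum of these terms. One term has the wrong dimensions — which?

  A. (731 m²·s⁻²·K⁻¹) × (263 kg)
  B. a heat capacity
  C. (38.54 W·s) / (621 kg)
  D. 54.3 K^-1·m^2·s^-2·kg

C.

Expand each in SI base units:
  A. [m²·s⁻²·K⁻¹] · [kg] = kg·m²·s⁻²·K⁻¹
  B. [heat capacity] = kg·m²·s⁻²·K⁻¹
  C. [kg·m²·s⁻²] / [kg] = m²·s⁻²
  D. kg·m²·s⁻²·K⁻¹
All reduce to kg·m²·s⁻²·K⁻¹ except C., which is m²·s⁻².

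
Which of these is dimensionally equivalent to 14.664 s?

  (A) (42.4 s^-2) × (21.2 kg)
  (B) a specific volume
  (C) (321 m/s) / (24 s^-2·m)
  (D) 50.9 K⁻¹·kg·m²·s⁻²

(C)

Reference: s.
Each option:
  (A) [s⁻²] · [kg] = kg·s⁻²
  (B) [specific volume] = kg⁻¹·m³
  (C) [m·s⁻¹] / [m·s⁻²] = s  ← same
  (D) kg·m²·s⁻²·K⁻¹
Only (C) matches s.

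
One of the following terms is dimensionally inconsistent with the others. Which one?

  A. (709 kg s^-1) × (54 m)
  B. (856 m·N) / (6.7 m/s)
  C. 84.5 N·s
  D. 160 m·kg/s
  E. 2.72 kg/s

Reduce each to base SI dimensions:
  A. [kg·s⁻¹] · [m] = kg·m·s⁻¹
  B. [kg·m²·s⁻²] / [m·s⁻¹] = kg·m·s⁻¹
  C. N·s = kg·m·s⁻²·s = kg·m·s⁻¹
  D. kg·m·s⁻¹
  E. kg·s⁻¹
All reduce to kg·m·s⁻¹ except E., which is kg·s⁻¹.

E.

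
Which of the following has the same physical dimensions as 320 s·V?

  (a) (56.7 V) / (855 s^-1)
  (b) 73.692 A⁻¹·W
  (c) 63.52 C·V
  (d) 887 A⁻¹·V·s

(a)

Reference: V·s = J·C⁻¹·s = kg·m²·s⁻²·A⁻¹.
Each option:
  (a) [kg·m²·s⁻³·A⁻¹] / [s⁻¹] = kg·m²·s⁻²·A⁻¹  ← same
  (b) W·A⁻¹ = J·s⁻¹·A⁻¹ = kg·m²·s⁻³·A⁻¹
  (c) C·V = s·A·J·C⁻¹ = kg·m²·s⁻²
  (d) V·s·A⁻¹ = J·C⁻¹·s·A⁻¹ = kg·m²·s⁻²·A⁻²
Only (a) matches kg·m²·s⁻²·A⁻¹.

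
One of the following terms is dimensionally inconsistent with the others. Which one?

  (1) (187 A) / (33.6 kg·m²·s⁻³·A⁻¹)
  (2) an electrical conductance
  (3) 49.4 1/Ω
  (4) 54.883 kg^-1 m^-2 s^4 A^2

(4)

Work out the base dimensions of each:
  (1) [A] / [kg·m²·s⁻³·A⁻¹] = kg⁻¹·m⁻²·s³·A²
  (2) [electrical conductance] = kg⁻¹·m⁻²·s³·A²
  (3) Ω⁻¹ = (V·A⁻¹)⁻¹ = kg⁻¹·m⁻²·s³·A²
  (4) kg⁻¹·m⁻²·s⁴·A²
All reduce to kg⁻¹·m⁻²·s³·A² except (4), which is kg⁻¹·m⁻²·s⁴·A².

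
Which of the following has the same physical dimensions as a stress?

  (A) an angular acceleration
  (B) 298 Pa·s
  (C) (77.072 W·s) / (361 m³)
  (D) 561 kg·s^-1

(C)

Reference: [stress] = kg·m⁻¹·s⁻².
Each option:
  (A) [angular acceleration] = s⁻²
  (B) Pa·s = N·m⁻²·s = kg·m⁻¹·s⁻¹
  (C) [kg·m²·s⁻²] / [m³] = kg·m⁻¹·s⁻²  ← same
  (D) kg·s⁻¹
Only (C) matches kg·m⁻¹·s⁻².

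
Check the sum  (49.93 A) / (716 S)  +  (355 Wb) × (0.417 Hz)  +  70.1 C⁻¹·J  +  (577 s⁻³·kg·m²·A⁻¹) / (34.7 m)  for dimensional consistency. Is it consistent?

No

Dimensions:
  (49.93 A) / (716 S):  [A] / [kg⁻¹·m⁻²·s³·A²] = kg·m²·s⁻³·A⁻¹
  (355 Wb) × (0.417 Hz):  [kg·m²·s⁻²·A⁻¹] · [s⁻¹] = kg·m²·s⁻³·A⁻¹
  70.1 C⁻¹·J:  J·C⁻¹ = N·m·(s·A)⁻¹ = kg·m²·s⁻³·A⁻¹
  (577 s⁻³·kg·m²·A⁻¹) / (34.7 m):  [kg·m²·s⁻³·A⁻¹] / [m] = kg·m·s⁻³·A⁻¹
The terms do not share a single dimension (kg·m²·s⁻³·A⁻¹ vs kg·m·s⁻³·A⁻¹).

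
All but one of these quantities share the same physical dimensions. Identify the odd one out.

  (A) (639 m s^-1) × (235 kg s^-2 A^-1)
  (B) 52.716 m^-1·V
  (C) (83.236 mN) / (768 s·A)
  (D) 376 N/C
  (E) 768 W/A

Work out the base dimensions of each:
  (A) [m·s⁻¹] · [kg·s⁻²·A⁻¹] = kg·m·s⁻³·A⁻¹
  (B) V·m⁻¹ = J·C⁻¹·m⁻¹ = kg·m·s⁻³·A⁻¹
  (C) [kg·m·s⁻²] / [s·A] = kg·m·s⁻³·A⁻¹
  (D) N·C⁻¹ = kg·m·s⁻²·(s·A)⁻¹ = kg·m·s⁻³·A⁻¹
  (E) W·A⁻¹ = J·s⁻¹·A⁻¹ = kg·m²·s⁻³·A⁻¹
All reduce to kg·m·s⁻³·A⁻¹ except (E), which is kg·m²·s⁻³·A⁻¹.

(E)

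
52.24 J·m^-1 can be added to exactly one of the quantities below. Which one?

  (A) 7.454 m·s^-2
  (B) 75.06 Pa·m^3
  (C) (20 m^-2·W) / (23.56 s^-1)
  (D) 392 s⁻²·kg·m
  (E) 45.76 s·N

Reference: J·m⁻¹ = N·m·m⁻¹ = kg·m·s⁻².
Each option:
  (A) m·s⁻²
  (B) Pa·m³ = N·m⁻²·m³ = kg·m²·s⁻²
  (C) [kg·s⁻³] / [s⁻¹] = kg·s⁻²
  (D) kg·m·s⁻²  ← same
  (E) N·s = kg·m·s⁻²·s = kg·m·s⁻¹
Only (D) matches kg·m·s⁻².

(D)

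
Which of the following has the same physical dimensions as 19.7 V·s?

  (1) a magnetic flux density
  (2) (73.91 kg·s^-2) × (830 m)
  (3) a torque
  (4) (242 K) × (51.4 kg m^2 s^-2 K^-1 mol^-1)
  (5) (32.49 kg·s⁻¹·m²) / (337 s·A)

Reference: V·s = J·C⁻¹·s = kg·m²·s⁻²·A⁻¹.
Each option:
  (1) [magnetic flux density] = kg·s⁻²·A⁻¹
  (2) [kg·s⁻²] · [m] = kg·m·s⁻²
  (3) [torque] = kg·m²·s⁻²
  (4) [K] · [kg·m²·s⁻²·K⁻¹·mol⁻¹] = kg·m²·s⁻²·mol⁻¹
  (5) [kg·m²·s⁻¹] / [s·A] = kg·m²·s⁻²·A⁻¹  ← same
Only (5) matches kg·m²·s⁻²·A⁻¹.

(5)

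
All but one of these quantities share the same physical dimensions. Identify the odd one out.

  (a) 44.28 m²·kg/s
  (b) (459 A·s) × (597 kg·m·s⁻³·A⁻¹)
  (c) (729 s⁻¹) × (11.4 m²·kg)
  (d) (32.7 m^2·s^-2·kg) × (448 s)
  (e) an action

Dimensions:
  (a) kg·m²·s⁻¹
  (b) [s·A] · [kg·m·s⁻³·A⁻¹] = kg·m·s⁻²
  (c) [s⁻¹] · [kg·m²] = kg·m²·s⁻¹
  (d) [kg·m²·s⁻²] · [s] = kg·m²·s⁻¹
  (e) [action] = kg·m²·s⁻¹
All reduce to kg·m²·s⁻¹ except (b), which is kg·m·s⁻².

(b)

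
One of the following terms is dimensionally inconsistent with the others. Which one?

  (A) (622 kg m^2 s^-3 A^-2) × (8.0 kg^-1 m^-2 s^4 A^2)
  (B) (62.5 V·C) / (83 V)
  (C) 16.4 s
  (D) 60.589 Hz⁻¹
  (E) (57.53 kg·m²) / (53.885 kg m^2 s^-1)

Expand each in SI base units:
  (A) [kg·m²·s⁻³·A⁻²] · [kg⁻¹·m⁻²·s⁴·A²] = s
  (B) [kg·m²·s⁻²] / [kg·m²·s⁻³·A⁻¹] = s·A
  (C) s
  (D) Hz⁻¹ = (s⁻¹)⁻¹ = s
  (E) [kg·m²] / [kg·m²·s⁻¹] = s
All reduce to s except (B), which is s·A.

(B)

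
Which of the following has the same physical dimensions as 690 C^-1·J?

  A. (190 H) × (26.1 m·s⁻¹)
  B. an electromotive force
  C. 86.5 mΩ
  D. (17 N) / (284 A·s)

Reference: J·C⁻¹ = N·m·(s·A)⁻¹ = kg·m²·s⁻³·A⁻¹.
Each option:
  A. [kg·m²·s⁻²·A⁻²] · [m·s⁻¹] = kg·m³·s⁻³·A⁻²
  B. [electromotive force] = kg·m²·s⁻³·A⁻¹  ← same
  C. Ω = V·A⁻¹ = kg·m²·s⁻³·A⁻²
  D. [kg·m·s⁻²] / [s·A] = kg·m·s⁻³·A⁻¹
Only B. matches kg·m²·s⁻³·A⁻¹.

B.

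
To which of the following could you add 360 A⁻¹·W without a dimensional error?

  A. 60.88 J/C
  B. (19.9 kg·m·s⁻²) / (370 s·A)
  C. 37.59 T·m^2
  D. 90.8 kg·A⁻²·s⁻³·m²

A.

Reference: W·A⁻¹ = J·s⁻¹·A⁻¹ = kg·m²·s⁻³·A⁻¹.
Each option:
  A. J·C⁻¹ = N·m·(s·A)⁻¹ = kg·m²·s⁻³·A⁻¹  ← same
  B. [kg·m·s⁻²] / [s·A] = kg·m·s⁻³·A⁻¹
  C. T·m² = Wb·m⁻²·m² = kg·m²·s⁻²·A⁻¹
  D. kg·m²·s⁻³·A⁻²
Only A. matches kg·m²·s⁻³·A⁻¹.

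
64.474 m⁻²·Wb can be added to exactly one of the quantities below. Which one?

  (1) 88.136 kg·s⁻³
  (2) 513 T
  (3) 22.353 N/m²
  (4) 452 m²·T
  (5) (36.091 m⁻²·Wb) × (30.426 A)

Reference: Wb·m⁻² = V·s·m⁻² = kg·s⁻²·A⁻¹.
Each option:
  (1) kg·s⁻³
  (2) T = Wb·m⁻² = kg·s⁻²·A⁻¹  ← same
  (3) N·m⁻² = kg·m·s⁻²·m⁻² = kg·m⁻¹·s⁻²
  (4) T·m² = Wb·m⁻²·m² = kg·m²·s⁻²·A⁻¹
  (5) [kg·s⁻²·A⁻¹] · [A] = kg·s⁻²
Only (2) matches kg·s⁻²·A⁻¹.

(2)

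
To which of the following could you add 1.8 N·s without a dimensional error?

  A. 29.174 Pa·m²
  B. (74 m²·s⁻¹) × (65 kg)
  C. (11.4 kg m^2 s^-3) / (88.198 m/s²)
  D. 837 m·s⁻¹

C.

Reference: N·s = kg·m·s⁻²·s = kg·m·s⁻¹.
Each option:
  A. Pa·m² = N·m⁻²·m² = kg·m·s⁻²
  B. [m²·s⁻¹] · [kg] = kg·m²·s⁻¹
  C. [kg·m²·s⁻³] / [m·s⁻²] = kg·m·s⁻¹  ← same
  D. m·s⁻¹
Only C. matches kg·m·s⁻¹.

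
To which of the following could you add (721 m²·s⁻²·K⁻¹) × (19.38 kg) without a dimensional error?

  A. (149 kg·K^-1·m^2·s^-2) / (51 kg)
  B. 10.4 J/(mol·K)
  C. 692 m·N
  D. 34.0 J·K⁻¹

Reference: [m²·s⁻²·K⁻¹] · [kg] = kg·m²·s⁻²·K⁻¹.
Each option:
  A. [kg·m²·s⁻²·K⁻¹] / [kg] = m²·s⁻²·K⁻¹
  B. J·mol⁻¹·K⁻¹ = N·m·mol⁻¹·K⁻¹ = kg·m²·s⁻²·K⁻¹·mol⁻¹
  C. N·m = kg·m·s⁻²·m = kg·m²·s⁻²
  D. J·K⁻¹ = N·m·K⁻¹ = kg·m²·s⁻²·K⁻¹  ← same
Only D. matches kg·m²·s⁻²·K⁻¹.

D.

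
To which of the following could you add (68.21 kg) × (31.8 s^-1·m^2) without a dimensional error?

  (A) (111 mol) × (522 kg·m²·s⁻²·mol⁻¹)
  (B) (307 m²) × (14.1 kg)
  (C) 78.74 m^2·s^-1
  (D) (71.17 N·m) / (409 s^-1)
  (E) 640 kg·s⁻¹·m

Reference: [kg] · [m²·s⁻¹] = kg·m²·s⁻¹.
Each option:
  (A) [mol] · [kg·m²·s⁻²·mol⁻¹] = kg·m²·s⁻²
  (B) [m²] · [kg] = kg·m²
  (C) m²·s⁻¹
  (D) [kg·m²·s⁻²] / [s⁻¹] = kg·m²·s⁻¹  ← same
  (E) kg·m·s⁻¹
Only (D) matches kg·m²·s⁻¹.

(D)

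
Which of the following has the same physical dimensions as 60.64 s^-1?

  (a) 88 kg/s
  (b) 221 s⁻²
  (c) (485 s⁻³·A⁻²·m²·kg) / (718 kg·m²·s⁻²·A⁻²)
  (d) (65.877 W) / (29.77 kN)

Reference: s⁻¹.
Each option:
  (a) kg·s⁻¹
  (b) s⁻²
  (c) [kg·m²·s⁻³·A⁻²] / [kg·m²·s⁻²·A⁻²] = s⁻¹  ← same
  (d) [kg·m²·s⁻³] / [kg·m·s⁻²] = m·s⁻¹
Only (c) matches s⁻¹.

(c)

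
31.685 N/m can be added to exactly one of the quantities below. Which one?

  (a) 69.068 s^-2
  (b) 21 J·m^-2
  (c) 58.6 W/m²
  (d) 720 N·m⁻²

(b)

Reference: N·m⁻¹ = kg·m·s⁻²·m⁻¹ = kg·s⁻².
Each option:
  (a) s⁻²
  (b) J·m⁻² = N·m·m⁻² = kg·s⁻²  ← same
  (c) W·m⁻² = J·s⁻¹·m⁻² = kg·s⁻³
  (d) N·m⁻² = kg·m·s⁻²·m⁻² = kg·m⁻¹·s⁻²
Only (b) matches kg·s⁻².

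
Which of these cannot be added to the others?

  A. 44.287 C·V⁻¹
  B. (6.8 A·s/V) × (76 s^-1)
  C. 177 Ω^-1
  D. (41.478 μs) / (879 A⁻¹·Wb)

A.

In SI base units:
  A. C·V⁻¹ = s·A·(J·C⁻¹)⁻¹ = kg⁻¹·m⁻²·s⁴·A²
  B. [kg⁻¹·m⁻²·s⁴·A²] · [s⁻¹] = kg⁻¹·m⁻²·s³·A²
  C. Ω⁻¹ = (V·A⁻¹)⁻¹ = kg⁻¹·m⁻²·s³·A²
  D. [s] / [kg·m²·s⁻²·A⁻²] = kg⁻¹·m⁻²·s³·A²
All reduce to kg⁻¹·m⁻²·s³·A² except A., which is kg⁻¹·m⁻²·s⁴·A².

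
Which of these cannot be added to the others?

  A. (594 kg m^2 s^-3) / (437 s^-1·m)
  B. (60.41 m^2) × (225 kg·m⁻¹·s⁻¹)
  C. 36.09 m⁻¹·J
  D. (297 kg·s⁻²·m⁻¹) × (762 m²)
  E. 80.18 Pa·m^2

In SI base units:
  A. [kg·m²·s⁻³] / [m·s⁻¹] = kg·m·s⁻²
  B. [m²] · [kg·m⁻¹·s⁻¹] = kg·m·s⁻¹
  C. J·m⁻¹ = N·m·m⁻¹ = kg·m·s⁻²
  D. [kg·m⁻¹·s⁻²] · [m²] = kg·m·s⁻²
  E. Pa·m² = N·m⁻²·m² = kg·m·s⁻²
All reduce to kg·m·s⁻² except B., which is kg·m·s⁻¹.

B.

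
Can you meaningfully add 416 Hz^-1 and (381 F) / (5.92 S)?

Yes

Expand each in SI base units:
  416 Hz^-1:  Hz⁻¹ = (s⁻¹)⁻¹ = s
  (381 F) / (5.92 S):  [kg⁻¹·m⁻²·s⁴·A²] / [kg⁻¹·m⁻²·s³·A²] = s
Both are s, so they have the same dimensions and can be added.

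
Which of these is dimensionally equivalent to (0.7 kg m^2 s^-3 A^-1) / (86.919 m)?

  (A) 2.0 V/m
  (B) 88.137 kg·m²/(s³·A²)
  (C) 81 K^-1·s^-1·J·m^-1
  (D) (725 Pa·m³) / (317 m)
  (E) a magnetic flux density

(A)

Reference: [kg·m²·s⁻³·A⁻¹] / [m] = kg·m·s⁻³·A⁻¹.
Each option:
  (A) V·m⁻¹ = J·C⁻¹·m⁻¹ = kg·m·s⁻³·A⁻¹  ← same
  (B) kg·m²·s⁻³·A⁻²
  (C) J·s⁻¹·m⁻¹·K⁻¹ = N·m·s⁻¹·m⁻¹·K⁻¹ = kg·m·s⁻³·K⁻¹
  (D) [kg·m²·s⁻²] / [m] = kg·m·s⁻²
  (E) [magnetic flux density] = kg·s⁻²·A⁻¹
Only (A) matches kg·m·s⁻³·A⁻¹.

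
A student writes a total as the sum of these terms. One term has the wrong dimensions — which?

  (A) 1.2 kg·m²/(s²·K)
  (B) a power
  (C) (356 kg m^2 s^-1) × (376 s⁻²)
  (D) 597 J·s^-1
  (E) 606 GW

(A)

Work out the base dimensions of each:
  (A) kg·m²·s⁻²·K⁻¹
  (B) [power] = kg·m²·s⁻³
  (C) [kg·m²·s⁻¹] · [s⁻²] = kg·m²·s⁻³
  (D) J·s⁻¹ = N·m·s⁻¹ = kg·m²·s⁻³
  (E) W = J·s⁻¹ = kg·m²·s⁻³
All reduce to kg·m²·s⁻³ except (A), which is kg·m²·s⁻²·K⁻¹.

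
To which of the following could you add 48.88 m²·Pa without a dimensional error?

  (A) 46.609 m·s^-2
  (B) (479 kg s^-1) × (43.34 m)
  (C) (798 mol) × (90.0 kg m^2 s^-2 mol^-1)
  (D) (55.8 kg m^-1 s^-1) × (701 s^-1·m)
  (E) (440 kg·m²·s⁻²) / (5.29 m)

(E)

Reference: Pa·m² = N·m⁻²·m² = kg·m·s⁻².
Each option:
  (A) m·s⁻²
  (B) [kg·s⁻¹] · [m] = kg·m·s⁻¹
  (C) [mol] · [kg·m²·s⁻²·mol⁻¹] = kg·m²·s⁻²
  (D) [kg·m⁻¹·s⁻¹] · [m·s⁻¹] = kg·s⁻²
  (E) [kg·m²·s⁻²] / [m] = kg·m·s⁻²  ← same
Only (E) matches kg·m·s⁻².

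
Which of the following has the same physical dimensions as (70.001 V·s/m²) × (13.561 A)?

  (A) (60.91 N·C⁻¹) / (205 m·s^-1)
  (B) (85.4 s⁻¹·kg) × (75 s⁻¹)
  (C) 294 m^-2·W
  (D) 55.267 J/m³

Reference: [kg·s⁻²·A⁻¹] · [A] = kg·s⁻².
Each option:
  (A) [kg·m·s⁻³·A⁻¹] / [m·s⁻¹] = kg·s⁻²·A⁻¹
  (B) [kg·s⁻¹] · [s⁻¹] = kg·s⁻²  ← same
  (C) W·m⁻² = J·s⁻¹·m⁻² = kg·s⁻³
  (D) J·m⁻³ = N·m·m⁻³ = kg·m⁻¹·s⁻²
Only (B) matches kg·s⁻².

(B)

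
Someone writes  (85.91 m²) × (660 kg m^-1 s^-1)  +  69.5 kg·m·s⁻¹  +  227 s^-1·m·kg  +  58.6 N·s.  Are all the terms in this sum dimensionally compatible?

Yes

In SI base units:
  (85.91 m²) × (660 kg m^-1 s^-1):  [m²] · [kg·m⁻¹·s⁻¹] = kg·m·s⁻¹
  69.5 kg·m·s⁻¹:  kg·m·s⁻¹
  227 s^-1·m·kg:  kg·m·s⁻¹
  58.6 N·s:  N·s = kg·m·s⁻²·s = kg·m·s⁻¹
Every term reduces to kg·m·s⁻¹.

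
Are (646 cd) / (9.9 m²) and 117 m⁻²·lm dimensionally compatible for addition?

Yes

In SI base units:
  (646 cd) / (9.9 m²):  [cd] / [m²] = m⁻²·cd
  117 m⁻²·lm:  lm·m⁻² = cd·m⁻² = m⁻²·cd
Both are m⁻²·cd, so they have the same dimensions and can be added.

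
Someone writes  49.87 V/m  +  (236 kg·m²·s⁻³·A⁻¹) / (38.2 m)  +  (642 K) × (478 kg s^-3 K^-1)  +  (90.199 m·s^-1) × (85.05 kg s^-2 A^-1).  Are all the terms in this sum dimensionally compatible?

In SI base units:
  49.87 V/m:  V·m⁻¹ = J·C⁻¹·m⁻¹ = kg·m·s⁻³·A⁻¹
  (236 kg·m²·s⁻³·A⁻¹) / (38.2 m):  [kg·m²·s⁻³·A⁻¹] / [m] = kg·m·s⁻³·A⁻¹
  (642 K) × (478 kg s^-3 K^-1):  [K] · [kg·s⁻³·K⁻¹] = kg·s⁻³
  (90.199 m·s^-1) × (85.05 kg s^-2 A^-1):  [m·s⁻¹] · [kg·s⁻²·A⁻¹] = kg·m·s⁻³·A⁻¹
The terms do not share a single dimension (kg·m·s⁻³·A⁻¹ vs kg·s⁻³).

No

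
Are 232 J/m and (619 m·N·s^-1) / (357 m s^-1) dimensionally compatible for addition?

Yes

Work out the base dimensions of each:
  232 J/m:  J·m⁻¹ = N·m·m⁻¹ = kg·m·s⁻²
  (619 m·N·s^-1) / (357 m s^-1):  [kg·m²·s⁻³] / [m·s⁻¹] = kg·m·s⁻²
Both are kg·m·s⁻², so they have the same dimensions and can be added.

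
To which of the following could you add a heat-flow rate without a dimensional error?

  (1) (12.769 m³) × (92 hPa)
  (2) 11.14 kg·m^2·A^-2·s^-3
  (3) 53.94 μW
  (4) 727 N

Reference: [heat-flow rate] = kg·m²·s⁻³.
Each option:
  (1) [m³] · [kg·m⁻¹·s⁻²] = kg·m²·s⁻²
  (2) kg·m²·s⁻³·A⁻²
  (3) W = J·s⁻¹ = kg·m²·s⁻³  ← same
  (4) N = kg·m·s⁻²
Only (3) matches kg·m²·s⁻³.

(3)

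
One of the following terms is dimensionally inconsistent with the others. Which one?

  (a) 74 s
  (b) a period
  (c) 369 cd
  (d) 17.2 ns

In SI base units:
  (a) s
  (b) [period] = s
  (c) cd
  (d) s
All reduce to s except (c), which is cd.

(c)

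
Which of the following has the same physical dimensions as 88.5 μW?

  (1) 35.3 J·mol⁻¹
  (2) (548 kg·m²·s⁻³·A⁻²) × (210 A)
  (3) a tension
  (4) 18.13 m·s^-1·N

(4)

Reference: W = J·s⁻¹ = kg·m²·s⁻³.
Each option:
  (1) J·mol⁻¹ = N·m·mol⁻¹ = kg·m²·s⁻²·mol⁻¹
  (2) [kg·m²·s⁻³·A⁻²] · [A] = kg·m²·s⁻³·A⁻¹
  (3) [tension] = kg·m·s⁻²
  (4) N·m·s⁻¹ = kg·m·s⁻²·m·s⁻¹ = kg·m²·s⁻³  ← same
Only (4) matches kg·m²·s⁻³.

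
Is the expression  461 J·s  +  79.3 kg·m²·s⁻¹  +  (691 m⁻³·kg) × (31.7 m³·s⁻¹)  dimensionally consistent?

In SI base units:
  461 J·s:  J·s = N·m·s = kg·m²·s⁻¹
  79.3 kg·m²·s⁻¹:  kg·m²·s⁻¹
  (691 m⁻³·kg) × (31.7 m³·s⁻¹):  [kg·m⁻³] · [m³·s⁻¹] = kg·s⁻¹
The terms do not share a single dimension (kg·m²·s⁻¹ vs kg·s⁻¹).

No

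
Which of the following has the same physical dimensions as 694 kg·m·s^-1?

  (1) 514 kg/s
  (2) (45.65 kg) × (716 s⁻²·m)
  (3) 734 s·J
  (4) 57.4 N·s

(4)

Reference: kg·m·s⁻¹.
Each option:
  (1) kg·s⁻¹
  (2) [kg] · [m·s⁻²] = kg·m·s⁻²
  (3) J·s = N·m·s = kg·m²·s⁻¹
  (4) N·s = kg·m·s⁻²·s = kg·m·s⁻¹  ← same
Only (4) matches kg·m·s⁻¹.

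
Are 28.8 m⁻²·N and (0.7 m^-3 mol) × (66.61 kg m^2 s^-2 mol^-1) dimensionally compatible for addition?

Expand each in SI base units:
  28.8 m⁻²·N:  N·m⁻² = kg·m·s⁻²·m⁻² = kg·m⁻¹·s⁻²
  (0.7 m^-3 mol) × (66.61 kg m^2 s^-2 mol^-1):  [m⁻³·mol] · [kg·m²·s⁻²·mol⁻¹] = kg·m⁻¹·s⁻²
Both are kg·m⁻¹·s⁻², so they have the same dimensions and can be added.

Yes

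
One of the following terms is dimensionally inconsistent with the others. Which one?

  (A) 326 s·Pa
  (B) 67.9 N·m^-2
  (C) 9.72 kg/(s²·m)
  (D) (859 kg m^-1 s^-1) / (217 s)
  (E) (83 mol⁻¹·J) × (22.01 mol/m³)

Work out the base dimensions of each:
  (A) Pa·s = N·m⁻²·s = kg·m⁻¹·s⁻¹
  (B) N·m⁻² = kg·m·s⁻²·m⁻² = kg·m⁻¹·s⁻²
  (C) kg·m⁻¹·s⁻²
  (D) [kg·m⁻¹·s⁻¹] / [s] = kg·m⁻¹·s⁻²
  (E) [kg·m²·s⁻²·mol⁻¹] · [m⁻³·mol] = kg·m⁻¹·s⁻²
All reduce to kg·m⁻¹·s⁻² except (A), which is kg·m⁻¹·s⁻¹.

(A)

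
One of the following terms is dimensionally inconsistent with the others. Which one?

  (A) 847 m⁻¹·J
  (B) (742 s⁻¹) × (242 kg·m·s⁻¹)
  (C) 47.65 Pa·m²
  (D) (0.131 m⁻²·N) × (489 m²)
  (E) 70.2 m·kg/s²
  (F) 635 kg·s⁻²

In SI base units:
  (A) J·m⁻¹ = N·m·m⁻¹ = kg·m·s⁻²
  (B) [s⁻¹] · [kg·m·s⁻¹] = kg·m·s⁻²
  (C) Pa·m² = N·m⁻²·m² = kg·m·s⁻²
  (D) [kg·m⁻¹·s⁻²] · [m²] = kg·m·s⁻²
  (E) kg·m·s⁻²
  (F) kg·s⁻²
All reduce to kg·m·s⁻² except (F), which is kg·s⁻².

(F)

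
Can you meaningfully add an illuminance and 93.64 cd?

No

Dimensions:
  an illuminance:  [illuminance] = m⁻²·cd
  93.64 cd:  cd
m⁻²·cd ≠ cd, so they cannot be added.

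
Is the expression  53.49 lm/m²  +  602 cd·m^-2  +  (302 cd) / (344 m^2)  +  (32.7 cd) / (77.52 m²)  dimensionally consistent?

Yes

Dimensions:
  53.49 lm/m²:  lm·m⁻² = cd·m⁻² = m⁻²·cd
  602 cd·m^-2:  cd·m⁻² = m⁻²·cd
  (302 cd) / (344 m^2):  [cd] / [m²] = m⁻²·cd
  (32.7 cd) / (77.52 m²):  [cd] / [m²] = m⁻²·cd
Every term reduces to m⁻²·cd.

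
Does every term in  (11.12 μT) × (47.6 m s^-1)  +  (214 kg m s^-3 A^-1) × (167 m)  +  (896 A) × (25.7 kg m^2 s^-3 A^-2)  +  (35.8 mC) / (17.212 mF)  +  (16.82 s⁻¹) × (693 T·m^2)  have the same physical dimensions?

No

Work out the base dimensions of each:
  (11.12 μT) × (47.6 m s^-1):  [kg·s⁻²·A⁻¹] · [m·s⁻¹] = kg·m·s⁻³·A⁻¹
  (214 kg m s^-3 A^-1) × (167 m):  [kg·m·s⁻³·A⁻¹] · [m] = kg·m²·s⁻³·A⁻¹
  (896 A) × (25.7 kg m^2 s^-3 A^-2):  [A] · [kg·m²·s⁻³·A⁻²] = kg·m²·s⁻³·A⁻¹
  (35.8 mC) / (17.212 mF):  [s·A] / [kg⁻¹·m⁻²·s⁴·A²] = kg·m²·s⁻³·A⁻¹
  (16.82 s⁻¹) × (693 T·m^2):  [s⁻¹] · [kg·m²·s⁻²·A⁻¹] = kg·m²·s⁻³·A⁻¹
The terms do not share a single dimension (kg·m²·s⁻³·A⁻¹ vs kg·m·s⁻³·A⁻¹).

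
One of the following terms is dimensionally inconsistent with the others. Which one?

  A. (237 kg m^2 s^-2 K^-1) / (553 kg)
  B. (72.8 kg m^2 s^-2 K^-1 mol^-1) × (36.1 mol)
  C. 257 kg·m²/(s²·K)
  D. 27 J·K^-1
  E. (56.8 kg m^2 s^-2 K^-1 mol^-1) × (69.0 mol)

A.

In SI base units:
  A. [kg·m²·s⁻²·K⁻¹] / [kg] = m²·s⁻²·K⁻¹
  B. [kg·m²·s⁻²·K⁻¹·mol⁻¹] · [mol] = kg·m²·s⁻²·K⁻¹
  C. kg·m²·s⁻²·K⁻¹
  D. J·K⁻¹ = N·m·K⁻¹ = kg·m²·s⁻²·K⁻¹
  E. [kg·m²·s⁻²·K⁻¹·mol⁻¹] · [mol] = kg·m²·s⁻²·K⁻¹
All reduce to kg·m²·s⁻²·K⁻¹ except A., which is m²·s⁻²·K⁻¹.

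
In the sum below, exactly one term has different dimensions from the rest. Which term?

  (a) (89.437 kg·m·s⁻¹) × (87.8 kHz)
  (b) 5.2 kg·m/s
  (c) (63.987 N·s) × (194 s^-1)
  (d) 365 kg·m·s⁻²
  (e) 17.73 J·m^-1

(b)

In SI base units:
  (a) [kg·m·s⁻¹] · [s⁻¹] = kg·m·s⁻²
  (b) kg·m·s⁻¹
  (c) [kg·m·s⁻¹] · [s⁻¹] = kg·m·s⁻²
  (d) kg·m·s⁻²
  (e) J·m⁻¹ = N·m·m⁻¹ = kg·m·s⁻²
All reduce to kg·m·s⁻² except (b), which is kg·m·s⁻¹.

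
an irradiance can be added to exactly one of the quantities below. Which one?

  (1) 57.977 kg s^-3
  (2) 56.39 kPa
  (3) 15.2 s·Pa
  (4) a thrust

Reference: [irradiance] = kg·s⁻³.
Each option:
  (1) kg·s⁻³  ← same
  (2) Pa = N·m⁻² = kg·m⁻¹·s⁻²
  (3) Pa·s = N·m⁻²·s = kg·m⁻¹·s⁻¹
  (4) [thrust] = kg·m·s⁻²
Only (1) matches kg·s⁻³.

(1)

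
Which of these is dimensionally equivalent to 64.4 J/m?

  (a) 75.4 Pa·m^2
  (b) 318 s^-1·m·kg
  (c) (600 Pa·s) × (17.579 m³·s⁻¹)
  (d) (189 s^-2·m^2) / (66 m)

(a)

Reference: J·m⁻¹ = N·m·m⁻¹ = kg·m·s⁻².
Each option:
  (a) Pa·m² = N·m⁻²·m² = kg·m·s⁻²  ← same
  (b) kg·m·s⁻¹
  (c) [kg·m⁻¹·s⁻¹] · [m³·s⁻¹] = kg·m²·s⁻²
  (d) [m²·s⁻²] / [m] = m·s⁻²
Only (a) matches kg·m·s⁻².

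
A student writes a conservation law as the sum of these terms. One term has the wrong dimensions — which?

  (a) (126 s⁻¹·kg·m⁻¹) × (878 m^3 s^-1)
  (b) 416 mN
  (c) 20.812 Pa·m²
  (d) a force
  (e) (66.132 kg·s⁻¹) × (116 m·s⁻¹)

(a)

In SI base units:
  (a) [kg·m⁻¹·s⁻¹] · [m³·s⁻¹] = kg·m²·s⁻²
  (b) N = kg·m·s⁻²
  (c) Pa·m² = N·m⁻²·m² = kg·m·s⁻²
  (d) [force] = kg·m·s⁻²
  (e) [kg·s⁻¹] · [m·s⁻¹] = kg·m·s⁻²
All reduce to kg·m·s⁻² except (a), which is kg·m²·s⁻².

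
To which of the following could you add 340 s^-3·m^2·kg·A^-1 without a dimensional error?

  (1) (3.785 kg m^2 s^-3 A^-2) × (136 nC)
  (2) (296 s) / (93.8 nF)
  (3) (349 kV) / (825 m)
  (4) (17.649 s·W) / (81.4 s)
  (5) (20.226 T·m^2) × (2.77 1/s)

Reference: kg·m²·s⁻³·A⁻¹.
Each option:
  (1) [kg·m²·s⁻³·A⁻²] · [s·A] = kg·m²·s⁻²·A⁻¹
  (2) [s] / [kg⁻¹·m⁻²·s⁴·A²] = kg·m²·s⁻³·A⁻²
  (3) [kg·m²·s⁻³·A⁻¹] / [m] = kg·m·s⁻³·A⁻¹
  (4) [kg·m²·s⁻²] / [s] = kg·m²·s⁻³
  (5) [kg·m²·s⁻²·A⁻¹] · [s⁻¹] = kg·m²·s⁻³·A⁻¹  ← same
Only (5) matches kg·m²·s⁻³·A⁻¹.

(5)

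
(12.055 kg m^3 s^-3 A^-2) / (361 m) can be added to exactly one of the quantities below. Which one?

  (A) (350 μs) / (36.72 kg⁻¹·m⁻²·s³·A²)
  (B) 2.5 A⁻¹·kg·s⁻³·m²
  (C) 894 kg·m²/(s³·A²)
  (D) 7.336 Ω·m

Reference: [kg·m³·s⁻³·A⁻²] / [m] = kg·m²·s⁻³·A⁻².
Each option:
  (A) [s] / [kg⁻¹·m⁻²·s³·A²] = kg·m²·s⁻²·A⁻²
  (B) kg·m²·s⁻³·A⁻¹
  (C) kg·m²·s⁻³·A⁻²  ← same
  (D) Ω·m = V·A⁻¹·m = kg·m³·s⁻³·A⁻²
Only (C) matches kg·m²·s⁻³·A⁻².

(C)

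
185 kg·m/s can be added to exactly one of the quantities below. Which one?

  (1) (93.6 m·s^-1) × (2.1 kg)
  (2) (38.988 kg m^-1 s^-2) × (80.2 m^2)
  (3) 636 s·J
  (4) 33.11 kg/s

Reference: kg·m·s⁻¹.
Each option:
  (1) [m·s⁻¹] · [kg] = kg·m·s⁻¹  ← same
  (2) [kg·m⁻¹·s⁻²] · [m²] = kg·m·s⁻²
  (3) J·s = N·m·s = kg·m²·s⁻¹
  (4) kg·s⁻¹
Only (1) matches kg·m·s⁻¹.

(1)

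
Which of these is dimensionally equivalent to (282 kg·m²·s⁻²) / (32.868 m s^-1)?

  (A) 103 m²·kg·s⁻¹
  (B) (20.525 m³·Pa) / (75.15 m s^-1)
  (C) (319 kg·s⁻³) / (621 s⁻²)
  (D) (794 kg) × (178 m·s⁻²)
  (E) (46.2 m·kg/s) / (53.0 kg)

(B)

Reference: [kg·m²·s⁻²] / [m·s⁻¹] = kg·m·s⁻¹.
Each option:
  (A) kg·m²·s⁻¹
  (B) [kg·m²·s⁻²] / [m·s⁻¹] = kg·m·s⁻¹  ← same
  (C) [kg·s⁻³] / [s⁻²] = kg·s⁻¹
  (D) [kg] · [m·s⁻²] = kg·m·s⁻²
  (E) [kg·m·s⁻¹] / [kg] = m·s⁻¹
Only (B) matches kg·m·s⁻¹.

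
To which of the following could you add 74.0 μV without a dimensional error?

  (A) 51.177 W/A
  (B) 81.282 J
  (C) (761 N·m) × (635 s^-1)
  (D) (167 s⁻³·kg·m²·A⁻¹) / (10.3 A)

Reference: V = J·C⁻¹ = kg·m²·s⁻³·A⁻¹.
Each option:
  (A) W·A⁻¹ = J·s⁻¹·A⁻¹ = kg·m²·s⁻³·A⁻¹  ← same
  (B) J = N·m = kg·m²·s⁻²
  (C) [kg·m²·s⁻²] · [s⁻¹] = kg·m²·s⁻³
  (D) [kg·m²·s⁻³·A⁻¹] / [A] = kg·m²·s⁻³·A⁻²
Only (A) matches kg·m²·s⁻³·A⁻¹.

(A)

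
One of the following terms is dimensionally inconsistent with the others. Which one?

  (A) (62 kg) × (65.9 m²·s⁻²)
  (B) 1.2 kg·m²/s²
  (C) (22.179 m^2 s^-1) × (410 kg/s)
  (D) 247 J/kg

(D)

Dimensions:
  (A) [kg] · [m²·s⁻²] = kg·m²·s⁻²
  (B) kg·m²·s⁻²
  (C) [m²·s⁻¹] · [kg·s⁻¹] = kg·m²·s⁻²
  (D) J·kg⁻¹ = N·m·kg⁻¹ = m²·s⁻²
All reduce to kg·m²·s⁻² except (D), which is m²·s⁻².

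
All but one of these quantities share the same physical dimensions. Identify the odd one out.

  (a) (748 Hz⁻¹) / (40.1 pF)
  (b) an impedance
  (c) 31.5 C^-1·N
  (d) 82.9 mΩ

(c)

Dimensions:
  (a) [s] / [kg⁻¹·m⁻²·s⁴·A²] = kg·m²·s⁻³·A⁻²
  (b) [impedance] = kg·m²·s⁻³·A⁻²
  (c) N·C⁻¹ = kg·m·s⁻²·(s·A)⁻¹ = kg·m·s⁻³·A⁻¹
  (d) Ω = V·A⁻¹ = kg·m²·s⁻³·A⁻²
All reduce to kg·m²·s⁻³·A⁻² except (c), which is kg·m·s⁻³·A⁻¹.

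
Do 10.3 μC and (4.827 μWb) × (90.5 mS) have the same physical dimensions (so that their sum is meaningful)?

Yes

Dimensions:
  10.3 μC:  C = s·A
  (4.827 μWb) × (90.5 mS):  [kg·m²·s⁻²·A⁻¹] · [kg⁻¹·m⁻²·s³·A²] = s·A
Both are s·A, so they have the same dimensions and can be added.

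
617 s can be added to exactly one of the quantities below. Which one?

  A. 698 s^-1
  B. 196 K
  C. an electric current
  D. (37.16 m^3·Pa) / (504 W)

D.

Reference: s.
Each option:
  A. s⁻¹
  B. K
  C. [electric current] = A
  D. [kg·m²·s⁻²] / [kg·m²·s⁻³] = s  ← same
Only D. matches s.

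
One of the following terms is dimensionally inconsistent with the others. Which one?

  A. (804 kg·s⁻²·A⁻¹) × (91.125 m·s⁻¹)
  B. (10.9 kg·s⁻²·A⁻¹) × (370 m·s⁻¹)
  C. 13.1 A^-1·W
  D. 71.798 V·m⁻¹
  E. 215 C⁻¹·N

C.

Reduce each to base SI dimensions:
  A. [kg·s⁻²·A⁻¹] · [m·s⁻¹] = kg·m·s⁻³·A⁻¹
  B. [kg·s⁻²·A⁻¹] · [m·s⁻¹] = kg·m·s⁻³·A⁻¹
  C. W·A⁻¹ = J·s⁻¹·A⁻¹ = kg·m²·s⁻³·A⁻¹
  D. V·m⁻¹ = J·C⁻¹·m⁻¹ = kg·m·s⁻³·A⁻¹
  E. N·C⁻¹ = kg·m·s⁻²·(s·A)⁻¹ = kg·m·s⁻³·A⁻¹
All reduce to kg·m·s⁻³·A⁻¹ except C., which is kg·m²·s⁻³·A⁻¹.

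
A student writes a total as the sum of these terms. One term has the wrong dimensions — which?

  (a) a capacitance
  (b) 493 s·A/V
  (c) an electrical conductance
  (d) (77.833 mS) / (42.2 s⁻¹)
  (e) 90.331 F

In SI base units:
  (a) [capacitance] = kg⁻¹·m⁻²·s⁴·A²
  (b) A·s·V⁻¹ = A·s·(J·C⁻¹)⁻¹ = kg⁻¹·m⁻²·s⁴·A²
  (c) [electrical conductance] = kg⁻¹·m⁻²·s³·A²
  (d) [kg⁻¹·m⁻²·s³·A²] / [s⁻¹] = kg⁻¹·m⁻²·s⁴·A²
  (e) F = C·V⁻¹ = kg⁻¹·m⁻²·s⁴·A²
All reduce to kg⁻¹·m⁻²·s⁴·A² except (c), which is kg⁻¹·m⁻²·s³·A².

(c)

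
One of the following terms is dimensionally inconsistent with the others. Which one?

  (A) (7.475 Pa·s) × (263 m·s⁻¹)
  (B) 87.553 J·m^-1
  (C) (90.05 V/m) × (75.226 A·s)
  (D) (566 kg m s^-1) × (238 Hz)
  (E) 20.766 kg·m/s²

Work out the base dimensions of each:
  (A) [kg·m⁻¹·s⁻¹] · [m·s⁻¹] = kg·s⁻²
  (B) J·m⁻¹ = N·m·m⁻¹ = kg·m·s⁻²
  (C) [kg·m·s⁻³·A⁻¹] · [s·A] = kg·m·s⁻²
  (D) [kg·m·s⁻¹] · [s⁻¹] = kg·m·s⁻²
  (E) kg·m·s⁻²
All reduce to kg·m·s⁻² except (A), which is kg·s⁻².

(A)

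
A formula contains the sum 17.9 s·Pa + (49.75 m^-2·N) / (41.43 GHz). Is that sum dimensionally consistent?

Yes

In SI base units:
  17.9 s·Pa:  Pa·s = N·m⁻²·s = kg·m⁻¹·s⁻¹
  (49.75 m^-2·N) / (41.43 GHz):  [kg·m⁻¹·s⁻²] / [s⁻¹] = kg·m⁻¹·s⁻¹
Both are kg·m⁻¹·s⁻¹, so they have the same dimensions and can be added.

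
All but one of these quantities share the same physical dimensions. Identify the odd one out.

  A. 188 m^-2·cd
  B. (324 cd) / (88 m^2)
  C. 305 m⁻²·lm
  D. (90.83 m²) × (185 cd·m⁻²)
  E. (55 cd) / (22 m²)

D.

Work out the base dimensions of each:
  A. cd·m⁻² = m⁻²·cd
  B. [cd] / [m²] = m⁻²·cd
  C. lm·m⁻² = cd·m⁻² = m⁻²·cd
  D. [m²] · [m⁻²·cd] = cd
  E. [cd] / [m²] = m⁻²·cd
All reduce to m⁻²·cd except D., which is cd.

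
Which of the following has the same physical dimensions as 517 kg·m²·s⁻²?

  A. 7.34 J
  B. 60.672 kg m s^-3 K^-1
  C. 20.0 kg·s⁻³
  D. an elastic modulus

A.

Reference: kg·m²·s⁻².
Each option:
  A. J = N·m = kg·m²·s⁻²  ← same
  B. kg·m·s⁻³·K⁻¹
  C. kg·s⁻³
  D. [elastic modulus] = kg·m⁻¹·s⁻²
Only A. matches kg·m²·s⁻².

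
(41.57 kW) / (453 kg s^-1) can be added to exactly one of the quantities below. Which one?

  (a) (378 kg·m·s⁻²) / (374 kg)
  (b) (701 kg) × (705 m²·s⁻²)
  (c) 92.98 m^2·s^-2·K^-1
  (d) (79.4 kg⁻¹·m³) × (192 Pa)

Reference: [kg·m²·s⁻³] / [kg·s⁻¹] = m²·s⁻².
Each option:
  (a) [kg·m·s⁻²] / [kg] = m·s⁻²
  (b) [kg] · [m²·s⁻²] = kg·m²·s⁻²
  (c) m²·s⁻²·K⁻¹
  (d) [kg⁻¹·m³] · [kg·m⁻¹·s⁻²] = m²·s⁻²  ← same
Only (d) matches m²·s⁻².

(d)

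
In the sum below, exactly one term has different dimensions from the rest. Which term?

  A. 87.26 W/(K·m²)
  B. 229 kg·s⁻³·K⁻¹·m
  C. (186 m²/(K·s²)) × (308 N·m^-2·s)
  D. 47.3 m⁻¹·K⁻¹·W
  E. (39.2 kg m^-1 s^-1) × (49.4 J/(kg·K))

Reduce each to base SI dimensions:
  A. W·m⁻²·K⁻¹ = J·s⁻¹·m⁻²·K⁻¹ = kg·s⁻³·K⁻¹
  B. kg·m·s⁻³·K⁻¹
  C. [m²·s⁻²·K⁻¹] · [kg·m⁻¹·s⁻¹] = kg·m·s⁻³·K⁻¹
  D. W·m⁻¹·K⁻¹ = J·s⁻¹·m⁻¹·K⁻¹ = kg·m·s⁻³·K⁻¹
  E. [kg·m⁻¹·s⁻¹] · [m²·s⁻²·K⁻¹] = kg·m·s⁻³·K⁻¹
All reduce to kg·m·s⁻³·K⁻¹ except A., which is kg·s⁻³·K⁻¹.

A.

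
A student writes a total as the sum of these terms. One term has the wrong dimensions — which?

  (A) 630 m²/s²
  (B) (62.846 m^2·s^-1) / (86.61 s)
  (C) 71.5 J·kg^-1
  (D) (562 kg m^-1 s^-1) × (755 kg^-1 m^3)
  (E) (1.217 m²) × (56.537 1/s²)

Work out the base dimensions of each:
  (A) m²·s⁻²
  (B) [m²·s⁻¹] / [s] = m²·s⁻²
  (C) J·kg⁻¹ = N·m·kg⁻¹ = m²·s⁻²
  (D) [kg·m⁻¹·s⁻¹] · [kg⁻¹·m³] = m²·s⁻¹
  (E) [m²] · [s⁻²] = m²·s⁻²
All reduce to m²·s⁻² except (D), which is m²·s⁻¹.

(D)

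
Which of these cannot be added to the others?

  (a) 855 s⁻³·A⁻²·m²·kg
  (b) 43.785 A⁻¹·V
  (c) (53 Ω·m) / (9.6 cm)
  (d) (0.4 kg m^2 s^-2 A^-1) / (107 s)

(d)

Expand each in SI base units:
  (a) kg·m²·s⁻³·A⁻²
  (b) V·A⁻¹ = J·C⁻¹·A⁻¹ = kg·m²·s⁻³·A⁻²
  (c) [kg·m³·s⁻³·A⁻²] / [m] = kg·m²·s⁻³·A⁻²
  (d) [kg·m²·s⁻²·A⁻¹] / [s] = kg·m²·s⁻³·A⁻¹
All reduce to kg·m²·s⁻³·A⁻² except (d), which is kg·m²·s⁻³·A⁻¹.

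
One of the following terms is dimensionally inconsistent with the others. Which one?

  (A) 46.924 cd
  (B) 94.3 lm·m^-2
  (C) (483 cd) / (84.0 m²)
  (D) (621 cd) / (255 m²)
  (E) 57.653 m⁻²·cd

Expand each in SI base units:
  (A) cd
  (B) lm·m⁻² = cd·m⁻² = m⁻²·cd
  (C) [cd] / [m²] = m⁻²·cd
  (D) [cd] / [m²] = m⁻²·cd
  (E) cd·m⁻² = m⁻²·cd
All reduce to m⁻²·cd except (A), which is cd.

(A)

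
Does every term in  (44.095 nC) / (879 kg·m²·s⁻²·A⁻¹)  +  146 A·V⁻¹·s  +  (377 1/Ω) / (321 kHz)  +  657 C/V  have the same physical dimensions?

No

Work out the base dimensions of each:
  (44.095 nC) / (879 kg·m²·s⁻²·A⁻¹):  [s·A] / [kg·m²·s⁻²·A⁻¹] = kg⁻¹·m⁻²·s³·A²
  146 A·V⁻¹·s:  A·s·V⁻¹ = A·s·(J·C⁻¹)⁻¹ = kg⁻¹·m⁻²·s⁴·A²
  (377 1/Ω) / (321 kHz):  [kg⁻¹·m⁻²·s³·A²] / [s⁻¹] = kg⁻¹·m⁻²·s⁴·A²
  657 C/V:  C·V⁻¹ = s·A·(J·C⁻¹)⁻¹ = kg⁻¹·m⁻²·s⁴·A²
The terms do not share a single dimension (kg⁻¹·m⁻²·s³·A² vs kg⁻¹·m⁻²·s⁴·A²).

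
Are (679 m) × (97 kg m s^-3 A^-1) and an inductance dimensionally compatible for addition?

No

Expand each in SI base units:
  (679 m) × (97 kg m s^-3 A^-1):  [m] · [kg·m·s⁻³·A⁻¹] = kg·m²·s⁻³·A⁻¹
  an inductance:  [inductance] = kg·m²·s⁻²·A⁻²
kg·m²·s⁻³·A⁻¹ ≠ kg·m²·s⁻²·A⁻², so they cannot be added.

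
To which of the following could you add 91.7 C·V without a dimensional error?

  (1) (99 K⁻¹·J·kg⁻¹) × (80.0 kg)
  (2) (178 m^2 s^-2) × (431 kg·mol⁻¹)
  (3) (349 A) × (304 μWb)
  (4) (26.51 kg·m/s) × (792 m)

Reference: C·V = s·A·J·C⁻¹ = kg·m²·s⁻².
Each option:
  (1) [m²·s⁻²·K⁻¹] · [kg] = kg·m²·s⁻²·K⁻¹
  (2) [m²·s⁻²] · [kg·mol⁻¹] = kg·m²·s⁻²·mol⁻¹
  (3) [A] · [kg·m²·s⁻²·A⁻¹] = kg·m²·s⁻²  ← same
  (4) [kg·m·s⁻¹] · [m] = kg·m²·s⁻¹
Only (3) matches kg·m²·s⁻².

(3)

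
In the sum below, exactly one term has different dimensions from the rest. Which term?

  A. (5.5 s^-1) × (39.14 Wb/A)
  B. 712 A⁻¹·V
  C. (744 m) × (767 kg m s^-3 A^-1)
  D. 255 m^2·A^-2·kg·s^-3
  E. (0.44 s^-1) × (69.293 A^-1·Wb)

Work out the base dimensions of each:
  A. [s⁻¹] · [kg·m²·s⁻²·A⁻²] = kg·m²·s⁻³·A⁻²
  B. V·A⁻¹ = J·C⁻¹·A⁻¹ = kg·m²·s⁻³·A⁻²
  C. [m] · [kg·m·s⁻³·A⁻¹] = kg·m²·s⁻³·A⁻¹
  D. kg·m²·s⁻³·A⁻²
  E. [s⁻¹] · [kg·m²·s⁻²·A⁻²] = kg·m²·s⁻³·A⁻²
All reduce to kg·m²·s⁻³·A⁻² except C., which is kg·m²·s⁻³·A⁻¹.

C.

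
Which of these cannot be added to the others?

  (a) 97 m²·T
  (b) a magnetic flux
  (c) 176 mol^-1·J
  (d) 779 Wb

Dimensions:
  (a) T·m² = Wb·m⁻²·m² = kg·m²·s⁻²·A⁻¹
  (b) [magnetic flux] = kg·m²·s⁻²·A⁻¹
  (c) J·mol⁻¹ = N·m·mol⁻¹ = kg·m²·s⁻²·mol⁻¹
  (d) Wb = V·s = kg·m²·s⁻²·A⁻¹
All reduce to kg·m²·s⁻²·A⁻¹ except (c), which is kg·m²·s⁻²·mol⁻¹.

(c)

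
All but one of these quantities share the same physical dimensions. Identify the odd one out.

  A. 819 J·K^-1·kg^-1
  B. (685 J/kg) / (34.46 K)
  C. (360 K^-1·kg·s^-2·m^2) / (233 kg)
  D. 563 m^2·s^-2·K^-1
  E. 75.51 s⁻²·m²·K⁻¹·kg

E.

Reduce each to base SI dimensions:
  A. J·kg⁻¹·K⁻¹ = N·m·kg⁻¹·K⁻¹ = m²·s⁻²·K⁻¹
  B. [m²·s⁻²] / [K] = m²·s⁻²·K⁻¹
  C. [kg·m²·s⁻²·K⁻¹] / [kg] = m²·s⁻²·K⁻¹
  D. m²·s⁻²·K⁻¹
  E. kg·m²·s⁻²·K⁻¹
All reduce to m²·s⁻²·K⁻¹ except E., which is kg·m²·s⁻²·K⁻¹.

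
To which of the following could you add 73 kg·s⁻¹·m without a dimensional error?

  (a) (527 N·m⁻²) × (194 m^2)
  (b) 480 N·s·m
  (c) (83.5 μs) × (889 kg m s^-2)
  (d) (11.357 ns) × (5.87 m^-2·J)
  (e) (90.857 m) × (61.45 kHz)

(c)

Reference: kg·m·s⁻¹.
Each option:
  (a) [kg·m⁻¹·s⁻²] · [m²] = kg·m·s⁻²
  (b) N·m·s = kg·m·s⁻²·m·s = kg·m²·s⁻¹
  (c) [s] · [kg·m·s⁻²] = kg·m·s⁻¹  ← same
  (d) [s] · [kg·s⁻²] = kg·s⁻¹
  (e) [m] · [s⁻¹] = m·s⁻¹
Only (c) matches kg·m·s⁻¹.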